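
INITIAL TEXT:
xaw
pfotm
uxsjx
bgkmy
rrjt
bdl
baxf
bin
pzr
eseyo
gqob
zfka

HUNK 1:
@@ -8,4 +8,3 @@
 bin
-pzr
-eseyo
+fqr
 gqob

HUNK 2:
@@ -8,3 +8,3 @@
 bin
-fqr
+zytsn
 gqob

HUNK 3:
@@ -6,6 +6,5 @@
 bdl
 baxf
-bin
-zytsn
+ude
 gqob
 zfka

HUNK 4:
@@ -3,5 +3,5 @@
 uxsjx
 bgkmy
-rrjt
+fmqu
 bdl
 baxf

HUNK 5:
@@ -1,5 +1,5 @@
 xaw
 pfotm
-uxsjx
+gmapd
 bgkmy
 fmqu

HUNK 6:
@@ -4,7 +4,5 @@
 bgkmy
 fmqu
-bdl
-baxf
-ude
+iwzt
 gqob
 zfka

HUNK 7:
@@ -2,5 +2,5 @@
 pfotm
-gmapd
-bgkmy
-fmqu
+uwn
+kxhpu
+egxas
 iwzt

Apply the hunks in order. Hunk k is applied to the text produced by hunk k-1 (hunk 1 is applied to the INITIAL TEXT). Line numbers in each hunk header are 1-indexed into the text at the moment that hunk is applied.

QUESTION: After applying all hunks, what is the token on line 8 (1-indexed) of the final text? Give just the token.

Answer: zfka

Derivation:
Hunk 1: at line 8 remove [pzr,eseyo] add [fqr] -> 11 lines: xaw pfotm uxsjx bgkmy rrjt bdl baxf bin fqr gqob zfka
Hunk 2: at line 8 remove [fqr] add [zytsn] -> 11 lines: xaw pfotm uxsjx bgkmy rrjt bdl baxf bin zytsn gqob zfka
Hunk 3: at line 6 remove [bin,zytsn] add [ude] -> 10 lines: xaw pfotm uxsjx bgkmy rrjt bdl baxf ude gqob zfka
Hunk 4: at line 3 remove [rrjt] add [fmqu] -> 10 lines: xaw pfotm uxsjx bgkmy fmqu bdl baxf ude gqob zfka
Hunk 5: at line 1 remove [uxsjx] add [gmapd] -> 10 lines: xaw pfotm gmapd bgkmy fmqu bdl baxf ude gqob zfka
Hunk 6: at line 4 remove [bdl,baxf,ude] add [iwzt] -> 8 lines: xaw pfotm gmapd bgkmy fmqu iwzt gqob zfka
Hunk 7: at line 2 remove [gmapd,bgkmy,fmqu] add [uwn,kxhpu,egxas] -> 8 lines: xaw pfotm uwn kxhpu egxas iwzt gqob zfka
Final line 8: zfka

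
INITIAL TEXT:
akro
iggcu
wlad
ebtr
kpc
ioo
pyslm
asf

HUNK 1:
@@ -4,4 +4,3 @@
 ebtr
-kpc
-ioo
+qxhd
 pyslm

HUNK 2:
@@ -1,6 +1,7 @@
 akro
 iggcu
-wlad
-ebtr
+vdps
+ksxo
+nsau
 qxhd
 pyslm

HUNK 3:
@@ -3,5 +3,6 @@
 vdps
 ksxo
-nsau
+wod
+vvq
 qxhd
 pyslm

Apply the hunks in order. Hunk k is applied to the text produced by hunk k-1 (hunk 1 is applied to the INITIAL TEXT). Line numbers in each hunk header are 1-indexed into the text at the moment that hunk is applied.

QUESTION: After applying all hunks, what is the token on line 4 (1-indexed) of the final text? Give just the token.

Hunk 1: at line 4 remove [kpc,ioo] add [qxhd] -> 7 lines: akro iggcu wlad ebtr qxhd pyslm asf
Hunk 2: at line 1 remove [wlad,ebtr] add [vdps,ksxo,nsau] -> 8 lines: akro iggcu vdps ksxo nsau qxhd pyslm asf
Hunk 3: at line 3 remove [nsau] add [wod,vvq] -> 9 lines: akro iggcu vdps ksxo wod vvq qxhd pyslm asf
Final line 4: ksxo

Answer: ksxo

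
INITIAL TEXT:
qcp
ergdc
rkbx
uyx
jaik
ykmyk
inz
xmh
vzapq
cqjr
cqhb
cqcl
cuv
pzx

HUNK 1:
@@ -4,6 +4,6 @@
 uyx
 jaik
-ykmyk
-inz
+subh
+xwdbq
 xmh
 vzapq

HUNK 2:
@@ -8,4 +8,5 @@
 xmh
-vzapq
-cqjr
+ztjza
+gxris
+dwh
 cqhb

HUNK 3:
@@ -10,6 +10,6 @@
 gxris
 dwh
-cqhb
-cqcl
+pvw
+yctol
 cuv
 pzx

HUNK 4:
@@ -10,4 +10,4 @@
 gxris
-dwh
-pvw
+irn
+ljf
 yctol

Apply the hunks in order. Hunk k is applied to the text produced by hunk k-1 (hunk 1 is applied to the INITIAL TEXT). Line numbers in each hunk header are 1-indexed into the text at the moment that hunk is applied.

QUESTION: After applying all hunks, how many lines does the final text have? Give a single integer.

Hunk 1: at line 4 remove [ykmyk,inz] add [subh,xwdbq] -> 14 lines: qcp ergdc rkbx uyx jaik subh xwdbq xmh vzapq cqjr cqhb cqcl cuv pzx
Hunk 2: at line 8 remove [vzapq,cqjr] add [ztjza,gxris,dwh] -> 15 lines: qcp ergdc rkbx uyx jaik subh xwdbq xmh ztjza gxris dwh cqhb cqcl cuv pzx
Hunk 3: at line 10 remove [cqhb,cqcl] add [pvw,yctol] -> 15 lines: qcp ergdc rkbx uyx jaik subh xwdbq xmh ztjza gxris dwh pvw yctol cuv pzx
Hunk 4: at line 10 remove [dwh,pvw] add [irn,ljf] -> 15 lines: qcp ergdc rkbx uyx jaik subh xwdbq xmh ztjza gxris irn ljf yctol cuv pzx
Final line count: 15

Answer: 15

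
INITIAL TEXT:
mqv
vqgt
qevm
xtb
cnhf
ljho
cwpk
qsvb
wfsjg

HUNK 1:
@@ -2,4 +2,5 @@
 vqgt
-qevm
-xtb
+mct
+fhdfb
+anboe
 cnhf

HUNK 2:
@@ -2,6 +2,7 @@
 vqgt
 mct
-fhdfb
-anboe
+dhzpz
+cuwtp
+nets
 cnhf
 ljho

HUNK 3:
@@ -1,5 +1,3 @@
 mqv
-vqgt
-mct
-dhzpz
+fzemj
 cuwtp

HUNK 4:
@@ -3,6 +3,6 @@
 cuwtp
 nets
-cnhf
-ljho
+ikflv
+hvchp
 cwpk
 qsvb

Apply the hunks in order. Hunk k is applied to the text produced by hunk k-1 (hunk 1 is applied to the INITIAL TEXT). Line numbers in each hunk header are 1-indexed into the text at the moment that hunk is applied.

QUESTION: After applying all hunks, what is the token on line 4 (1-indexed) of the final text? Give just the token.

Hunk 1: at line 2 remove [qevm,xtb] add [mct,fhdfb,anboe] -> 10 lines: mqv vqgt mct fhdfb anboe cnhf ljho cwpk qsvb wfsjg
Hunk 2: at line 2 remove [fhdfb,anboe] add [dhzpz,cuwtp,nets] -> 11 lines: mqv vqgt mct dhzpz cuwtp nets cnhf ljho cwpk qsvb wfsjg
Hunk 3: at line 1 remove [vqgt,mct,dhzpz] add [fzemj] -> 9 lines: mqv fzemj cuwtp nets cnhf ljho cwpk qsvb wfsjg
Hunk 4: at line 3 remove [cnhf,ljho] add [ikflv,hvchp] -> 9 lines: mqv fzemj cuwtp nets ikflv hvchp cwpk qsvb wfsjg
Final line 4: nets

Answer: nets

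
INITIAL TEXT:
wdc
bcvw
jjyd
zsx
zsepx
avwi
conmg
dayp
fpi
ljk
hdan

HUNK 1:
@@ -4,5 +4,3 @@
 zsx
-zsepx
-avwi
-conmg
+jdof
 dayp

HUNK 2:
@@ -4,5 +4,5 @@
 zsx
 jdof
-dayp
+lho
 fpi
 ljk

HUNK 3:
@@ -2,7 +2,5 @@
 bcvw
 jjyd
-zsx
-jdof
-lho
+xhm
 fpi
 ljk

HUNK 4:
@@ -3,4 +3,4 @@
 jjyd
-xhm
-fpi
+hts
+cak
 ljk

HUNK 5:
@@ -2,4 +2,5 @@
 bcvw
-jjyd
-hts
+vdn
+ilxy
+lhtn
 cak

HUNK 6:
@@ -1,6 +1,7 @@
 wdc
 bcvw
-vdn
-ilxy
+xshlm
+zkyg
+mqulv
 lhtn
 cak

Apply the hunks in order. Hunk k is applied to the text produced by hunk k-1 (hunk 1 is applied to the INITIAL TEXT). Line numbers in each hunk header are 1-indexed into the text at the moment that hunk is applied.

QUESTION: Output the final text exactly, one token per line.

Hunk 1: at line 4 remove [zsepx,avwi,conmg] add [jdof] -> 9 lines: wdc bcvw jjyd zsx jdof dayp fpi ljk hdan
Hunk 2: at line 4 remove [dayp] add [lho] -> 9 lines: wdc bcvw jjyd zsx jdof lho fpi ljk hdan
Hunk 3: at line 2 remove [zsx,jdof,lho] add [xhm] -> 7 lines: wdc bcvw jjyd xhm fpi ljk hdan
Hunk 4: at line 3 remove [xhm,fpi] add [hts,cak] -> 7 lines: wdc bcvw jjyd hts cak ljk hdan
Hunk 5: at line 2 remove [jjyd,hts] add [vdn,ilxy,lhtn] -> 8 lines: wdc bcvw vdn ilxy lhtn cak ljk hdan
Hunk 6: at line 1 remove [vdn,ilxy] add [xshlm,zkyg,mqulv] -> 9 lines: wdc bcvw xshlm zkyg mqulv lhtn cak ljk hdan

Answer: wdc
bcvw
xshlm
zkyg
mqulv
lhtn
cak
ljk
hdan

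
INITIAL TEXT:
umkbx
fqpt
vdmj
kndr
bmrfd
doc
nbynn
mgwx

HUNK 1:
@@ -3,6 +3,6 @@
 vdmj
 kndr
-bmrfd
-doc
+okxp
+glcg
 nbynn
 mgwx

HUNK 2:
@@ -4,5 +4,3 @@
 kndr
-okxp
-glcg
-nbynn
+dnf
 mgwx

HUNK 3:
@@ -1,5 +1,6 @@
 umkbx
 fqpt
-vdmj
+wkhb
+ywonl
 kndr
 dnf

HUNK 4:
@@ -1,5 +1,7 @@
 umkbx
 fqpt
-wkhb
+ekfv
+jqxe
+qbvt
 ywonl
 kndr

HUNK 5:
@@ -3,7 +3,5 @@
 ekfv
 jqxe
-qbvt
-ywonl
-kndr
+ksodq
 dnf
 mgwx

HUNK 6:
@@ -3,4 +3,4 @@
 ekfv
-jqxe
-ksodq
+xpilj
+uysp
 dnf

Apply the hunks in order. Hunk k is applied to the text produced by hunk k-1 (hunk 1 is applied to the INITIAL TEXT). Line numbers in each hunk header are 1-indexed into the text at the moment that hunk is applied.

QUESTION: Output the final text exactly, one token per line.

Answer: umkbx
fqpt
ekfv
xpilj
uysp
dnf
mgwx

Derivation:
Hunk 1: at line 3 remove [bmrfd,doc] add [okxp,glcg] -> 8 lines: umkbx fqpt vdmj kndr okxp glcg nbynn mgwx
Hunk 2: at line 4 remove [okxp,glcg,nbynn] add [dnf] -> 6 lines: umkbx fqpt vdmj kndr dnf mgwx
Hunk 3: at line 1 remove [vdmj] add [wkhb,ywonl] -> 7 lines: umkbx fqpt wkhb ywonl kndr dnf mgwx
Hunk 4: at line 1 remove [wkhb] add [ekfv,jqxe,qbvt] -> 9 lines: umkbx fqpt ekfv jqxe qbvt ywonl kndr dnf mgwx
Hunk 5: at line 3 remove [qbvt,ywonl,kndr] add [ksodq] -> 7 lines: umkbx fqpt ekfv jqxe ksodq dnf mgwx
Hunk 6: at line 3 remove [jqxe,ksodq] add [xpilj,uysp] -> 7 lines: umkbx fqpt ekfv xpilj uysp dnf mgwx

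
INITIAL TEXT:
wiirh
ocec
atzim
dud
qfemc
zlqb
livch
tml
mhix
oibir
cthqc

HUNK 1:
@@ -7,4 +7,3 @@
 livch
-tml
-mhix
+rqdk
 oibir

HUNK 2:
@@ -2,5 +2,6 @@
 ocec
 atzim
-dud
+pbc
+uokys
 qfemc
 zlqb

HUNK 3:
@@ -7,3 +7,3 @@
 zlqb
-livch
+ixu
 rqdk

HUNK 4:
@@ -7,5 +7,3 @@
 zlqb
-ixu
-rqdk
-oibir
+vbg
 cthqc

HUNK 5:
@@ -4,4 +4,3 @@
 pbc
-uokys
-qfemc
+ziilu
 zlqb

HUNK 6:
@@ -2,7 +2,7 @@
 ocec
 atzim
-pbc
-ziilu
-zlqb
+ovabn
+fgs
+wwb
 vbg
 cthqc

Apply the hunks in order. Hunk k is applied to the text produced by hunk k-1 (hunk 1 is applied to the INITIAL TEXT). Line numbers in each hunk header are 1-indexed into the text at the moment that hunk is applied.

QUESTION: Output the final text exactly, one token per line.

Hunk 1: at line 7 remove [tml,mhix] add [rqdk] -> 10 lines: wiirh ocec atzim dud qfemc zlqb livch rqdk oibir cthqc
Hunk 2: at line 2 remove [dud] add [pbc,uokys] -> 11 lines: wiirh ocec atzim pbc uokys qfemc zlqb livch rqdk oibir cthqc
Hunk 3: at line 7 remove [livch] add [ixu] -> 11 lines: wiirh ocec atzim pbc uokys qfemc zlqb ixu rqdk oibir cthqc
Hunk 4: at line 7 remove [ixu,rqdk,oibir] add [vbg] -> 9 lines: wiirh ocec atzim pbc uokys qfemc zlqb vbg cthqc
Hunk 5: at line 4 remove [uokys,qfemc] add [ziilu] -> 8 lines: wiirh ocec atzim pbc ziilu zlqb vbg cthqc
Hunk 6: at line 2 remove [pbc,ziilu,zlqb] add [ovabn,fgs,wwb] -> 8 lines: wiirh ocec atzim ovabn fgs wwb vbg cthqc

Answer: wiirh
ocec
atzim
ovabn
fgs
wwb
vbg
cthqc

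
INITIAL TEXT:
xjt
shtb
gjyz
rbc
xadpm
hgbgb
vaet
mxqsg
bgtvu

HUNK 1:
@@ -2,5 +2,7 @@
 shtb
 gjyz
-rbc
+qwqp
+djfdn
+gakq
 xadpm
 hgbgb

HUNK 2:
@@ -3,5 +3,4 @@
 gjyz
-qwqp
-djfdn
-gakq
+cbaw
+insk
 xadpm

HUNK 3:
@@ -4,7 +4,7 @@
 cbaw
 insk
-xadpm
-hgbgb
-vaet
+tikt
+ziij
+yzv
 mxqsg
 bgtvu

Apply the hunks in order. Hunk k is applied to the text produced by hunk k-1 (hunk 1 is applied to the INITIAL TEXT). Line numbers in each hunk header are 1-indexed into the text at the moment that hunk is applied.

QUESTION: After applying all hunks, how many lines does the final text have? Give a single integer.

Answer: 10

Derivation:
Hunk 1: at line 2 remove [rbc] add [qwqp,djfdn,gakq] -> 11 lines: xjt shtb gjyz qwqp djfdn gakq xadpm hgbgb vaet mxqsg bgtvu
Hunk 2: at line 3 remove [qwqp,djfdn,gakq] add [cbaw,insk] -> 10 lines: xjt shtb gjyz cbaw insk xadpm hgbgb vaet mxqsg bgtvu
Hunk 3: at line 4 remove [xadpm,hgbgb,vaet] add [tikt,ziij,yzv] -> 10 lines: xjt shtb gjyz cbaw insk tikt ziij yzv mxqsg bgtvu
Final line count: 10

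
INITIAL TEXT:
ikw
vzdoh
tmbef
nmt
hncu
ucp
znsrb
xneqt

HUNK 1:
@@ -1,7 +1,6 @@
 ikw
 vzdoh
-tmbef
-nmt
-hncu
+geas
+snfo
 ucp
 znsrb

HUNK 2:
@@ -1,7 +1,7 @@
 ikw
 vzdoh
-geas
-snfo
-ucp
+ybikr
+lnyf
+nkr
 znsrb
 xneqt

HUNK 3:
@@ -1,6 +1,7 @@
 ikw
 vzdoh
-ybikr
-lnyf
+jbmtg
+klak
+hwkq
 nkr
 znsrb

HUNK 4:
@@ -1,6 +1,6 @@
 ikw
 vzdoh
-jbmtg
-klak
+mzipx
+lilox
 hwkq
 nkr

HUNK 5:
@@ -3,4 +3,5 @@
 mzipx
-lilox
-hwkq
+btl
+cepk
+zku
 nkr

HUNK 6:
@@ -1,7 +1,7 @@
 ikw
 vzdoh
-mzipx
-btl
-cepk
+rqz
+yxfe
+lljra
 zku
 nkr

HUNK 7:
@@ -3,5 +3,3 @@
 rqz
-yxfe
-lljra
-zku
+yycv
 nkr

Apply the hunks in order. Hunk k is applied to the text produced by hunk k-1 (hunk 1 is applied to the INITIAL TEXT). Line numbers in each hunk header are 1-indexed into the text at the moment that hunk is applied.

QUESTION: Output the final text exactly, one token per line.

Hunk 1: at line 1 remove [tmbef,nmt,hncu] add [geas,snfo] -> 7 lines: ikw vzdoh geas snfo ucp znsrb xneqt
Hunk 2: at line 1 remove [geas,snfo,ucp] add [ybikr,lnyf,nkr] -> 7 lines: ikw vzdoh ybikr lnyf nkr znsrb xneqt
Hunk 3: at line 1 remove [ybikr,lnyf] add [jbmtg,klak,hwkq] -> 8 lines: ikw vzdoh jbmtg klak hwkq nkr znsrb xneqt
Hunk 4: at line 1 remove [jbmtg,klak] add [mzipx,lilox] -> 8 lines: ikw vzdoh mzipx lilox hwkq nkr znsrb xneqt
Hunk 5: at line 3 remove [lilox,hwkq] add [btl,cepk,zku] -> 9 lines: ikw vzdoh mzipx btl cepk zku nkr znsrb xneqt
Hunk 6: at line 1 remove [mzipx,btl,cepk] add [rqz,yxfe,lljra] -> 9 lines: ikw vzdoh rqz yxfe lljra zku nkr znsrb xneqt
Hunk 7: at line 3 remove [yxfe,lljra,zku] add [yycv] -> 7 lines: ikw vzdoh rqz yycv nkr znsrb xneqt

Answer: ikw
vzdoh
rqz
yycv
nkr
znsrb
xneqt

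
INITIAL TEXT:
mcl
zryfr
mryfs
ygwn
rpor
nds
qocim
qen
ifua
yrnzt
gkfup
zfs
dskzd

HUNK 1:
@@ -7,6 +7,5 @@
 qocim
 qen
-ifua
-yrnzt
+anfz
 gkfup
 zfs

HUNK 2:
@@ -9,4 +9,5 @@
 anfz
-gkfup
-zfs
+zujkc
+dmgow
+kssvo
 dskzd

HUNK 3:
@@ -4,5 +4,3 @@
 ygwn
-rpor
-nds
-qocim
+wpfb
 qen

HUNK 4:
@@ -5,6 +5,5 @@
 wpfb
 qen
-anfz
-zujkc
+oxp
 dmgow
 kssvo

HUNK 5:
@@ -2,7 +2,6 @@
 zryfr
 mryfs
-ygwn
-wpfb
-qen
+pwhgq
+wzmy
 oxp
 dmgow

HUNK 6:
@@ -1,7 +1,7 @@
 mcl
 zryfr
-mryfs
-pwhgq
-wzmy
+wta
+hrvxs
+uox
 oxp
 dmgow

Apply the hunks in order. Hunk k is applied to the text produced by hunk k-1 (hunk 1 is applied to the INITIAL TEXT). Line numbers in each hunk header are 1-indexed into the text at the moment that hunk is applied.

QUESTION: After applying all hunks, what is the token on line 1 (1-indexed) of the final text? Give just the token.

Answer: mcl

Derivation:
Hunk 1: at line 7 remove [ifua,yrnzt] add [anfz] -> 12 lines: mcl zryfr mryfs ygwn rpor nds qocim qen anfz gkfup zfs dskzd
Hunk 2: at line 9 remove [gkfup,zfs] add [zujkc,dmgow,kssvo] -> 13 lines: mcl zryfr mryfs ygwn rpor nds qocim qen anfz zujkc dmgow kssvo dskzd
Hunk 3: at line 4 remove [rpor,nds,qocim] add [wpfb] -> 11 lines: mcl zryfr mryfs ygwn wpfb qen anfz zujkc dmgow kssvo dskzd
Hunk 4: at line 5 remove [anfz,zujkc] add [oxp] -> 10 lines: mcl zryfr mryfs ygwn wpfb qen oxp dmgow kssvo dskzd
Hunk 5: at line 2 remove [ygwn,wpfb,qen] add [pwhgq,wzmy] -> 9 lines: mcl zryfr mryfs pwhgq wzmy oxp dmgow kssvo dskzd
Hunk 6: at line 1 remove [mryfs,pwhgq,wzmy] add [wta,hrvxs,uox] -> 9 lines: mcl zryfr wta hrvxs uox oxp dmgow kssvo dskzd
Final line 1: mcl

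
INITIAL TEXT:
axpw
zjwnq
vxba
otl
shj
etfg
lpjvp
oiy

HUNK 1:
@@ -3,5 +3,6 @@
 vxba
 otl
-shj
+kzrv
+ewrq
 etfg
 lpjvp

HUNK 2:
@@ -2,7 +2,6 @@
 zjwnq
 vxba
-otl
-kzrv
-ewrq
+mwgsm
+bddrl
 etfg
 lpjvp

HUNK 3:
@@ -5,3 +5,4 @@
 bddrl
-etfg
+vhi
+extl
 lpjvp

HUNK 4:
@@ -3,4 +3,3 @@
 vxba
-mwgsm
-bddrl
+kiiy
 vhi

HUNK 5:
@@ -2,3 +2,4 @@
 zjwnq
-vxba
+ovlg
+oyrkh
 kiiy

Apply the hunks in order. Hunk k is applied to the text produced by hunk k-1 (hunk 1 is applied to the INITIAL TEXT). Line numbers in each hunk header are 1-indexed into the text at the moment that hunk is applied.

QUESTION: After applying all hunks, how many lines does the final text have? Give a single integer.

Hunk 1: at line 3 remove [shj] add [kzrv,ewrq] -> 9 lines: axpw zjwnq vxba otl kzrv ewrq etfg lpjvp oiy
Hunk 2: at line 2 remove [otl,kzrv,ewrq] add [mwgsm,bddrl] -> 8 lines: axpw zjwnq vxba mwgsm bddrl etfg lpjvp oiy
Hunk 3: at line 5 remove [etfg] add [vhi,extl] -> 9 lines: axpw zjwnq vxba mwgsm bddrl vhi extl lpjvp oiy
Hunk 4: at line 3 remove [mwgsm,bddrl] add [kiiy] -> 8 lines: axpw zjwnq vxba kiiy vhi extl lpjvp oiy
Hunk 5: at line 2 remove [vxba] add [ovlg,oyrkh] -> 9 lines: axpw zjwnq ovlg oyrkh kiiy vhi extl lpjvp oiy
Final line count: 9

Answer: 9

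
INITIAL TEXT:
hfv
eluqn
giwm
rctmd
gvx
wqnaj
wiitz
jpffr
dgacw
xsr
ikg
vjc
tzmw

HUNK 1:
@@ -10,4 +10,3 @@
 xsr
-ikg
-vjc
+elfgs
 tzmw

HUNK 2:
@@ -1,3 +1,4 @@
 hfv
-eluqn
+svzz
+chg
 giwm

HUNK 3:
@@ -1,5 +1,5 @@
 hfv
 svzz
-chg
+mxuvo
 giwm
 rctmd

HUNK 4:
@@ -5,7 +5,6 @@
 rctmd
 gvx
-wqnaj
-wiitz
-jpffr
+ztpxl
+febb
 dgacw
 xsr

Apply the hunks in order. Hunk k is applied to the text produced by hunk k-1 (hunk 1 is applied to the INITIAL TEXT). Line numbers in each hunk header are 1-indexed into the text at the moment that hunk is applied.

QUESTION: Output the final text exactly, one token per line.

Hunk 1: at line 10 remove [ikg,vjc] add [elfgs] -> 12 lines: hfv eluqn giwm rctmd gvx wqnaj wiitz jpffr dgacw xsr elfgs tzmw
Hunk 2: at line 1 remove [eluqn] add [svzz,chg] -> 13 lines: hfv svzz chg giwm rctmd gvx wqnaj wiitz jpffr dgacw xsr elfgs tzmw
Hunk 3: at line 1 remove [chg] add [mxuvo] -> 13 lines: hfv svzz mxuvo giwm rctmd gvx wqnaj wiitz jpffr dgacw xsr elfgs tzmw
Hunk 4: at line 5 remove [wqnaj,wiitz,jpffr] add [ztpxl,febb] -> 12 lines: hfv svzz mxuvo giwm rctmd gvx ztpxl febb dgacw xsr elfgs tzmw

Answer: hfv
svzz
mxuvo
giwm
rctmd
gvx
ztpxl
febb
dgacw
xsr
elfgs
tzmw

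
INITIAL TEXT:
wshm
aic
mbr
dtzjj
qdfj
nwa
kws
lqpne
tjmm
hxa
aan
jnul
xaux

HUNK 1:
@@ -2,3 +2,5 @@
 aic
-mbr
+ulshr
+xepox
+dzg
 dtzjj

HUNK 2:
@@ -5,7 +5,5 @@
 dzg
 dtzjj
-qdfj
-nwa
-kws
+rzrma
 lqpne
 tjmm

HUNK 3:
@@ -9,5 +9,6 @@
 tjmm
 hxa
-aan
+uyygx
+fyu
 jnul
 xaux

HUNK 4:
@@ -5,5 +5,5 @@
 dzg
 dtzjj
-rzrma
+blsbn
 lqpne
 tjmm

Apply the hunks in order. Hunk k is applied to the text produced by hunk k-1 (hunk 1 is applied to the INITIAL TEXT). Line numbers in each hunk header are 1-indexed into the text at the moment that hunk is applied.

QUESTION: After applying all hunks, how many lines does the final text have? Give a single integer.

Hunk 1: at line 2 remove [mbr] add [ulshr,xepox,dzg] -> 15 lines: wshm aic ulshr xepox dzg dtzjj qdfj nwa kws lqpne tjmm hxa aan jnul xaux
Hunk 2: at line 5 remove [qdfj,nwa,kws] add [rzrma] -> 13 lines: wshm aic ulshr xepox dzg dtzjj rzrma lqpne tjmm hxa aan jnul xaux
Hunk 3: at line 9 remove [aan] add [uyygx,fyu] -> 14 lines: wshm aic ulshr xepox dzg dtzjj rzrma lqpne tjmm hxa uyygx fyu jnul xaux
Hunk 4: at line 5 remove [rzrma] add [blsbn] -> 14 lines: wshm aic ulshr xepox dzg dtzjj blsbn lqpne tjmm hxa uyygx fyu jnul xaux
Final line count: 14

Answer: 14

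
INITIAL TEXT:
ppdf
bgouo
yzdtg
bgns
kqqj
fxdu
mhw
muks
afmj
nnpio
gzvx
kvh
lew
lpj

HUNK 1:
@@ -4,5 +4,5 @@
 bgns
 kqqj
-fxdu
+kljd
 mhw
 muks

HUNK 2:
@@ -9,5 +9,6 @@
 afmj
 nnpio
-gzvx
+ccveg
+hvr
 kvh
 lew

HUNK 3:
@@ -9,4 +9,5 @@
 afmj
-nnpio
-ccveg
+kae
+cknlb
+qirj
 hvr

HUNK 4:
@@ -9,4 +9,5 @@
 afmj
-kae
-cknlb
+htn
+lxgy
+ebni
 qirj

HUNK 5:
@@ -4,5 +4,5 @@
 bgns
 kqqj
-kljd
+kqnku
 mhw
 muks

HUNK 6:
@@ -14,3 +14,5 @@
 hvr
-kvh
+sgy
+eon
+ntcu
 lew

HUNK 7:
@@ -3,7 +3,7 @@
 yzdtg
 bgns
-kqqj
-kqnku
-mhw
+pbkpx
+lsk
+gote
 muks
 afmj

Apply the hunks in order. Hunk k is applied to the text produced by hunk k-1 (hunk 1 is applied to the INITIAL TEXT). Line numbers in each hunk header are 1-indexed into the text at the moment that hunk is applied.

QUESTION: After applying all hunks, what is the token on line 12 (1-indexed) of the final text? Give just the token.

Answer: ebni

Derivation:
Hunk 1: at line 4 remove [fxdu] add [kljd] -> 14 lines: ppdf bgouo yzdtg bgns kqqj kljd mhw muks afmj nnpio gzvx kvh lew lpj
Hunk 2: at line 9 remove [gzvx] add [ccveg,hvr] -> 15 lines: ppdf bgouo yzdtg bgns kqqj kljd mhw muks afmj nnpio ccveg hvr kvh lew lpj
Hunk 3: at line 9 remove [nnpio,ccveg] add [kae,cknlb,qirj] -> 16 lines: ppdf bgouo yzdtg bgns kqqj kljd mhw muks afmj kae cknlb qirj hvr kvh lew lpj
Hunk 4: at line 9 remove [kae,cknlb] add [htn,lxgy,ebni] -> 17 lines: ppdf bgouo yzdtg bgns kqqj kljd mhw muks afmj htn lxgy ebni qirj hvr kvh lew lpj
Hunk 5: at line 4 remove [kljd] add [kqnku] -> 17 lines: ppdf bgouo yzdtg bgns kqqj kqnku mhw muks afmj htn lxgy ebni qirj hvr kvh lew lpj
Hunk 6: at line 14 remove [kvh] add [sgy,eon,ntcu] -> 19 lines: ppdf bgouo yzdtg bgns kqqj kqnku mhw muks afmj htn lxgy ebni qirj hvr sgy eon ntcu lew lpj
Hunk 7: at line 3 remove [kqqj,kqnku,mhw] add [pbkpx,lsk,gote] -> 19 lines: ppdf bgouo yzdtg bgns pbkpx lsk gote muks afmj htn lxgy ebni qirj hvr sgy eon ntcu lew lpj
Final line 12: ebni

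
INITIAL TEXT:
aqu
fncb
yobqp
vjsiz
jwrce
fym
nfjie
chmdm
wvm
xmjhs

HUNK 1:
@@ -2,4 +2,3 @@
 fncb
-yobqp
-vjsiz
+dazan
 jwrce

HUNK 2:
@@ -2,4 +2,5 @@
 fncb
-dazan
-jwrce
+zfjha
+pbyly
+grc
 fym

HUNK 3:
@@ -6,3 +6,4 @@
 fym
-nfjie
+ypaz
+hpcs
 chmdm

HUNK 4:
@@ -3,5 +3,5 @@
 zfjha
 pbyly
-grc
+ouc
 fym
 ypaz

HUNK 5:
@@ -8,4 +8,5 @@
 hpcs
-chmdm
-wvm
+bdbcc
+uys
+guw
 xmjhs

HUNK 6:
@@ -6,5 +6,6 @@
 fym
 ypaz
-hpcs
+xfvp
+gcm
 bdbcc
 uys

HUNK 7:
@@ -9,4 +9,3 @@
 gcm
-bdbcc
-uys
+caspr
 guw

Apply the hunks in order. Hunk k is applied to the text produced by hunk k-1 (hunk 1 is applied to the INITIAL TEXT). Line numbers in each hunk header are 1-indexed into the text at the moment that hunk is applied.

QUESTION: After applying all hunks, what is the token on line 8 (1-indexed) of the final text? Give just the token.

Answer: xfvp

Derivation:
Hunk 1: at line 2 remove [yobqp,vjsiz] add [dazan] -> 9 lines: aqu fncb dazan jwrce fym nfjie chmdm wvm xmjhs
Hunk 2: at line 2 remove [dazan,jwrce] add [zfjha,pbyly,grc] -> 10 lines: aqu fncb zfjha pbyly grc fym nfjie chmdm wvm xmjhs
Hunk 3: at line 6 remove [nfjie] add [ypaz,hpcs] -> 11 lines: aqu fncb zfjha pbyly grc fym ypaz hpcs chmdm wvm xmjhs
Hunk 4: at line 3 remove [grc] add [ouc] -> 11 lines: aqu fncb zfjha pbyly ouc fym ypaz hpcs chmdm wvm xmjhs
Hunk 5: at line 8 remove [chmdm,wvm] add [bdbcc,uys,guw] -> 12 lines: aqu fncb zfjha pbyly ouc fym ypaz hpcs bdbcc uys guw xmjhs
Hunk 6: at line 6 remove [hpcs] add [xfvp,gcm] -> 13 lines: aqu fncb zfjha pbyly ouc fym ypaz xfvp gcm bdbcc uys guw xmjhs
Hunk 7: at line 9 remove [bdbcc,uys] add [caspr] -> 12 lines: aqu fncb zfjha pbyly ouc fym ypaz xfvp gcm caspr guw xmjhs
Final line 8: xfvp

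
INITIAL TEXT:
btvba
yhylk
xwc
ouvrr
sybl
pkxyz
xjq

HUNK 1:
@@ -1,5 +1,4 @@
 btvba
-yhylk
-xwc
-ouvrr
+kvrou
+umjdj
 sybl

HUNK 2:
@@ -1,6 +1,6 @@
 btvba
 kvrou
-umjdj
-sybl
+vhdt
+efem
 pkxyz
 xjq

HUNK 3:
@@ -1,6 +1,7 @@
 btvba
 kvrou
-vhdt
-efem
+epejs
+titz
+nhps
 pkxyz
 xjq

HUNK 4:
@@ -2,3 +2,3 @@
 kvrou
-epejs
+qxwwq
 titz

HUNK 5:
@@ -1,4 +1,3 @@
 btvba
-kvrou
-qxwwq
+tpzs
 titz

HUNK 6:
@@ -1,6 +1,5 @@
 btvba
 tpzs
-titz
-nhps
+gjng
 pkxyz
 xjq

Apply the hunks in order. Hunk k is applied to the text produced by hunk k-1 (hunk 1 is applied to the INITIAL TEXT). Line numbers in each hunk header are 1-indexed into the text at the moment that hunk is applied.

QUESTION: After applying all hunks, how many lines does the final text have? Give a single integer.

Answer: 5

Derivation:
Hunk 1: at line 1 remove [yhylk,xwc,ouvrr] add [kvrou,umjdj] -> 6 lines: btvba kvrou umjdj sybl pkxyz xjq
Hunk 2: at line 1 remove [umjdj,sybl] add [vhdt,efem] -> 6 lines: btvba kvrou vhdt efem pkxyz xjq
Hunk 3: at line 1 remove [vhdt,efem] add [epejs,titz,nhps] -> 7 lines: btvba kvrou epejs titz nhps pkxyz xjq
Hunk 4: at line 2 remove [epejs] add [qxwwq] -> 7 lines: btvba kvrou qxwwq titz nhps pkxyz xjq
Hunk 5: at line 1 remove [kvrou,qxwwq] add [tpzs] -> 6 lines: btvba tpzs titz nhps pkxyz xjq
Hunk 6: at line 1 remove [titz,nhps] add [gjng] -> 5 lines: btvba tpzs gjng pkxyz xjq
Final line count: 5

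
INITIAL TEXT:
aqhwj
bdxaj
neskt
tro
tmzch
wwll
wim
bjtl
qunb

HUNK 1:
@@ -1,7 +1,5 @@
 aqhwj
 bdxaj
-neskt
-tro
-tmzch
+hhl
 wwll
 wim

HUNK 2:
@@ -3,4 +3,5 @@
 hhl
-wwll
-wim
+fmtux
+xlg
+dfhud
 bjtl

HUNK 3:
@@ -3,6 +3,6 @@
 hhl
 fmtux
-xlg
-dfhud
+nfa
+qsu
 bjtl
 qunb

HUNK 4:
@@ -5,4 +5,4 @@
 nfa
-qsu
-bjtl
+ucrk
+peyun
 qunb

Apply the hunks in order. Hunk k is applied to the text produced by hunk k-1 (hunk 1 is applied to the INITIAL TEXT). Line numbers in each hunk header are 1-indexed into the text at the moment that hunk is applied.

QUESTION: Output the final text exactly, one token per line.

Answer: aqhwj
bdxaj
hhl
fmtux
nfa
ucrk
peyun
qunb

Derivation:
Hunk 1: at line 1 remove [neskt,tro,tmzch] add [hhl] -> 7 lines: aqhwj bdxaj hhl wwll wim bjtl qunb
Hunk 2: at line 3 remove [wwll,wim] add [fmtux,xlg,dfhud] -> 8 lines: aqhwj bdxaj hhl fmtux xlg dfhud bjtl qunb
Hunk 3: at line 3 remove [xlg,dfhud] add [nfa,qsu] -> 8 lines: aqhwj bdxaj hhl fmtux nfa qsu bjtl qunb
Hunk 4: at line 5 remove [qsu,bjtl] add [ucrk,peyun] -> 8 lines: aqhwj bdxaj hhl fmtux nfa ucrk peyun qunb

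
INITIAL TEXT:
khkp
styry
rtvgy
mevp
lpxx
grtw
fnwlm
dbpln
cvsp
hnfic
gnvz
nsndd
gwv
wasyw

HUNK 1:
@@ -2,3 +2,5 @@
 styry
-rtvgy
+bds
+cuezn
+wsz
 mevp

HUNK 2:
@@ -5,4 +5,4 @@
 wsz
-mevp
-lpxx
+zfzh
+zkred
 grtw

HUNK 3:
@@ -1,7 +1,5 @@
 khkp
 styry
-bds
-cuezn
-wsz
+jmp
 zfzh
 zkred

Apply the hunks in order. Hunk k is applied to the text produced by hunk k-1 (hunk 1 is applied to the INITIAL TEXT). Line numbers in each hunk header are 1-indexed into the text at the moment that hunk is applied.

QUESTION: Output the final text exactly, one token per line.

Hunk 1: at line 2 remove [rtvgy] add [bds,cuezn,wsz] -> 16 lines: khkp styry bds cuezn wsz mevp lpxx grtw fnwlm dbpln cvsp hnfic gnvz nsndd gwv wasyw
Hunk 2: at line 5 remove [mevp,lpxx] add [zfzh,zkred] -> 16 lines: khkp styry bds cuezn wsz zfzh zkred grtw fnwlm dbpln cvsp hnfic gnvz nsndd gwv wasyw
Hunk 3: at line 1 remove [bds,cuezn,wsz] add [jmp] -> 14 lines: khkp styry jmp zfzh zkred grtw fnwlm dbpln cvsp hnfic gnvz nsndd gwv wasyw

Answer: khkp
styry
jmp
zfzh
zkred
grtw
fnwlm
dbpln
cvsp
hnfic
gnvz
nsndd
gwv
wasyw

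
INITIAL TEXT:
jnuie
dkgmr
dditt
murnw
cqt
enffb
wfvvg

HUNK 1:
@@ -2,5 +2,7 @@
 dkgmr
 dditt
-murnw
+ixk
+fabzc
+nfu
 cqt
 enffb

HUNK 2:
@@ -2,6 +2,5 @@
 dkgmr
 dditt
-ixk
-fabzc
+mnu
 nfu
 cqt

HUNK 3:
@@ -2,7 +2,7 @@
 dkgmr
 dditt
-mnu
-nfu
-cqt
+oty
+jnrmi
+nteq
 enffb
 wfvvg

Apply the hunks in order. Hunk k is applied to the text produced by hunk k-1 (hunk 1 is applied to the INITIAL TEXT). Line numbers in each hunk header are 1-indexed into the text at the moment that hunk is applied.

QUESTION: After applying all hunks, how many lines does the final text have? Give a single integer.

Answer: 8

Derivation:
Hunk 1: at line 2 remove [murnw] add [ixk,fabzc,nfu] -> 9 lines: jnuie dkgmr dditt ixk fabzc nfu cqt enffb wfvvg
Hunk 2: at line 2 remove [ixk,fabzc] add [mnu] -> 8 lines: jnuie dkgmr dditt mnu nfu cqt enffb wfvvg
Hunk 3: at line 2 remove [mnu,nfu,cqt] add [oty,jnrmi,nteq] -> 8 lines: jnuie dkgmr dditt oty jnrmi nteq enffb wfvvg
Final line count: 8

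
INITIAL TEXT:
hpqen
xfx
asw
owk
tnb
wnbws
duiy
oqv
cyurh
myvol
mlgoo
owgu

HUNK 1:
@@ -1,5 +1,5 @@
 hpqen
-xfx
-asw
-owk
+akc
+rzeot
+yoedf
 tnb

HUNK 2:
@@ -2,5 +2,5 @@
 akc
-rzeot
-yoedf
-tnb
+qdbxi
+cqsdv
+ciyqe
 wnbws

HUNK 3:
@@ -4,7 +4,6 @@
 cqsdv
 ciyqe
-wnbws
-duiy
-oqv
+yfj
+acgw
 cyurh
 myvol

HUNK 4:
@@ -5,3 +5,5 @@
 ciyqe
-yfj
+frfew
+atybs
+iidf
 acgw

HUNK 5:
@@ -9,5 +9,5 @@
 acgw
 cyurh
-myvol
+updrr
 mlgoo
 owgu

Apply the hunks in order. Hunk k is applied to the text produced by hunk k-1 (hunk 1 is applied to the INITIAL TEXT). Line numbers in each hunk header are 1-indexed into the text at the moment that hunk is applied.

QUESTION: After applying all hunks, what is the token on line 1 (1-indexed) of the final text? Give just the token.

Answer: hpqen

Derivation:
Hunk 1: at line 1 remove [xfx,asw,owk] add [akc,rzeot,yoedf] -> 12 lines: hpqen akc rzeot yoedf tnb wnbws duiy oqv cyurh myvol mlgoo owgu
Hunk 2: at line 2 remove [rzeot,yoedf,tnb] add [qdbxi,cqsdv,ciyqe] -> 12 lines: hpqen akc qdbxi cqsdv ciyqe wnbws duiy oqv cyurh myvol mlgoo owgu
Hunk 3: at line 4 remove [wnbws,duiy,oqv] add [yfj,acgw] -> 11 lines: hpqen akc qdbxi cqsdv ciyqe yfj acgw cyurh myvol mlgoo owgu
Hunk 4: at line 5 remove [yfj] add [frfew,atybs,iidf] -> 13 lines: hpqen akc qdbxi cqsdv ciyqe frfew atybs iidf acgw cyurh myvol mlgoo owgu
Hunk 5: at line 9 remove [myvol] add [updrr] -> 13 lines: hpqen akc qdbxi cqsdv ciyqe frfew atybs iidf acgw cyurh updrr mlgoo owgu
Final line 1: hpqen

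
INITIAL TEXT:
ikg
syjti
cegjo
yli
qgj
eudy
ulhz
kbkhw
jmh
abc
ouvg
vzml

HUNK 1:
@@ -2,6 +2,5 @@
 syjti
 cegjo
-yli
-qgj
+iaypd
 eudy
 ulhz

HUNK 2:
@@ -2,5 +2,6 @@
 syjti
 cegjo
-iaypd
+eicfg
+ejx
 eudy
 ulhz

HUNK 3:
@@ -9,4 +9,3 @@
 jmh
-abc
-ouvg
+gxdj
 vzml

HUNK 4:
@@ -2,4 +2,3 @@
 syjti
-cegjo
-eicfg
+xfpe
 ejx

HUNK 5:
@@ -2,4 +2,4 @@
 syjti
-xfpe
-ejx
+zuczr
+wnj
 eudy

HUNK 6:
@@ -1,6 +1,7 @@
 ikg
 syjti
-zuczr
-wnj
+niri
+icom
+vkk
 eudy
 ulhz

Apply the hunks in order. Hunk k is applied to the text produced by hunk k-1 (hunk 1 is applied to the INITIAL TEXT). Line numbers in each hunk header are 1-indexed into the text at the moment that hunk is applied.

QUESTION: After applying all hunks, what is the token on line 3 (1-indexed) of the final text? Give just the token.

Hunk 1: at line 2 remove [yli,qgj] add [iaypd] -> 11 lines: ikg syjti cegjo iaypd eudy ulhz kbkhw jmh abc ouvg vzml
Hunk 2: at line 2 remove [iaypd] add [eicfg,ejx] -> 12 lines: ikg syjti cegjo eicfg ejx eudy ulhz kbkhw jmh abc ouvg vzml
Hunk 3: at line 9 remove [abc,ouvg] add [gxdj] -> 11 lines: ikg syjti cegjo eicfg ejx eudy ulhz kbkhw jmh gxdj vzml
Hunk 4: at line 2 remove [cegjo,eicfg] add [xfpe] -> 10 lines: ikg syjti xfpe ejx eudy ulhz kbkhw jmh gxdj vzml
Hunk 5: at line 2 remove [xfpe,ejx] add [zuczr,wnj] -> 10 lines: ikg syjti zuczr wnj eudy ulhz kbkhw jmh gxdj vzml
Hunk 6: at line 1 remove [zuczr,wnj] add [niri,icom,vkk] -> 11 lines: ikg syjti niri icom vkk eudy ulhz kbkhw jmh gxdj vzml
Final line 3: niri

Answer: niri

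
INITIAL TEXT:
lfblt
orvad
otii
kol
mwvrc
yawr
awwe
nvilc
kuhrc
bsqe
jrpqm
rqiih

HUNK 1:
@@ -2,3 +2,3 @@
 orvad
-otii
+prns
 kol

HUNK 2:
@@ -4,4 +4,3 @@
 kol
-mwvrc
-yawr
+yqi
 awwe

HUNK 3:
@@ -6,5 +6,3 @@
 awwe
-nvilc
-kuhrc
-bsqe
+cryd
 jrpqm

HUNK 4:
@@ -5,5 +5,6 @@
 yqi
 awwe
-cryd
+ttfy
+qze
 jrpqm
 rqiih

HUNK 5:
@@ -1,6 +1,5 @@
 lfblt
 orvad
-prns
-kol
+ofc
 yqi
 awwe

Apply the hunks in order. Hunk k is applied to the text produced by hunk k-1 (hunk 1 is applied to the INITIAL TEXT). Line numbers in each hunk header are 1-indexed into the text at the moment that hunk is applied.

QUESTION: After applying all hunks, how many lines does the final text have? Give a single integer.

Answer: 9

Derivation:
Hunk 1: at line 2 remove [otii] add [prns] -> 12 lines: lfblt orvad prns kol mwvrc yawr awwe nvilc kuhrc bsqe jrpqm rqiih
Hunk 2: at line 4 remove [mwvrc,yawr] add [yqi] -> 11 lines: lfblt orvad prns kol yqi awwe nvilc kuhrc bsqe jrpqm rqiih
Hunk 3: at line 6 remove [nvilc,kuhrc,bsqe] add [cryd] -> 9 lines: lfblt orvad prns kol yqi awwe cryd jrpqm rqiih
Hunk 4: at line 5 remove [cryd] add [ttfy,qze] -> 10 lines: lfblt orvad prns kol yqi awwe ttfy qze jrpqm rqiih
Hunk 5: at line 1 remove [prns,kol] add [ofc] -> 9 lines: lfblt orvad ofc yqi awwe ttfy qze jrpqm rqiih
Final line count: 9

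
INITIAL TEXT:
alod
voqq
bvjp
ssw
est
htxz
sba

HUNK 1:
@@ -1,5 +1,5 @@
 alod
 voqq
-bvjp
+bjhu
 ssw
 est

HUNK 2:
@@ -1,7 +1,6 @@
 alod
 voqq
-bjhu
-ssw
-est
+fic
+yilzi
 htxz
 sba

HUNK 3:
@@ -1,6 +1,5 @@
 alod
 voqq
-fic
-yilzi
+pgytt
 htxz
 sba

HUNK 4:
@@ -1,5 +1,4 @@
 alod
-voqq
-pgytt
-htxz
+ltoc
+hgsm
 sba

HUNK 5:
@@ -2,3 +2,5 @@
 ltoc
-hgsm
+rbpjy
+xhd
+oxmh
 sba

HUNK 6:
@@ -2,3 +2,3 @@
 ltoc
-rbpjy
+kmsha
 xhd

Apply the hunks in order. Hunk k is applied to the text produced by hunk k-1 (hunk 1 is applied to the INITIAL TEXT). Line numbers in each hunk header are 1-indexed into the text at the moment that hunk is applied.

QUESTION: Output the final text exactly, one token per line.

Hunk 1: at line 1 remove [bvjp] add [bjhu] -> 7 lines: alod voqq bjhu ssw est htxz sba
Hunk 2: at line 1 remove [bjhu,ssw,est] add [fic,yilzi] -> 6 lines: alod voqq fic yilzi htxz sba
Hunk 3: at line 1 remove [fic,yilzi] add [pgytt] -> 5 lines: alod voqq pgytt htxz sba
Hunk 4: at line 1 remove [voqq,pgytt,htxz] add [ltoc,hgsm] -> 4 lines: alod ltoc hgsm sba
Hunk 5: at line 2 remove [hgsm] add [rbpjy,xhd,oxmh] -> 6 lines: alod ltoc rbpjy xhd oxmh sba
Hunk 6: at line 2 remove [rbpjy] add [kmsha] -> 6 lines: alod ltoc kmsha xhd oxmh sba

Answer: alod
ltoc
kmsha
xhd
oxmh
sba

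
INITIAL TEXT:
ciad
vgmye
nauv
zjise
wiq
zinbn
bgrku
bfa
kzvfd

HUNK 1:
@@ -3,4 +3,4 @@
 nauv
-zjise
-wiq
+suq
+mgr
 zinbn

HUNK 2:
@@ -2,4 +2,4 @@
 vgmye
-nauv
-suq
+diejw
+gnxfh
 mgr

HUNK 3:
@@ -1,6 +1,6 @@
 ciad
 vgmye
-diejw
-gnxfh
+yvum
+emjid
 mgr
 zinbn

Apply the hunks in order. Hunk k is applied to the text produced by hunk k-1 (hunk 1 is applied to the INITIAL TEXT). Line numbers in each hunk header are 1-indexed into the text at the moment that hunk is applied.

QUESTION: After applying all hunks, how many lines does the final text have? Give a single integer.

Hunk 1: at line 3 remove [zjise,wiq] add [suq,mgr] -> 9 lines: ciad vgmye nauv suq mgr zinbn bgrku bfa kzvfd
Hunk 2: at line 2 remove [nauv,suq] add [diejw,gnxfh] -> 9 lines: ciad vgmye diejw gnxfh mgr zinbn bgrku bfa kzvfd
Hunk 3: at line 1 remove [diejw,gnxfh] add [yvum,emjid] -> 9 lines: ciad vgmye yvum emjid mgr zinbn bgrku bfa kzvfd
Final line count: 9

Answer: 9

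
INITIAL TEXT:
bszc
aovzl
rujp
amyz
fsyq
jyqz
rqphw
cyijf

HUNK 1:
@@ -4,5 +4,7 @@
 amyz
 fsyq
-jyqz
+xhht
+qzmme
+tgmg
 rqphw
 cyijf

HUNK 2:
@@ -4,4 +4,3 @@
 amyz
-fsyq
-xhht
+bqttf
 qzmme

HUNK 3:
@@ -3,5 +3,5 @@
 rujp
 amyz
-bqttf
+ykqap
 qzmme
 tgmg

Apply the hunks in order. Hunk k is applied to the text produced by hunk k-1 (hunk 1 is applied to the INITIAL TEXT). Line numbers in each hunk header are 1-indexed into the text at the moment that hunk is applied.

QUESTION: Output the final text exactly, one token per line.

Answer: bszc
aovzl
rujp
amyz
ykqap
qzmme
tgmg
rqphw
cyijf

Derivation:
Hunk 1: at line 4 remove [jyqz] add [xhht,qzmme,tgmg] -> 10 lines: bszc aovzl rujp amyz fsyq xhht qzmme tgmg rqphw cyijf
Hunk 2: at line 4 remove [fsyq,xhht] add [bqttf] -> 9 lines: bszc aovzl rujp amyz bqttf qzmme tgmg rqphw cyijf
Hunk 3: at line 3 remove [bqttf] add [ykqap] -> 9 lines: bszc aovzl rujp amyz ykqap qzmme tgmg rqphw cyijf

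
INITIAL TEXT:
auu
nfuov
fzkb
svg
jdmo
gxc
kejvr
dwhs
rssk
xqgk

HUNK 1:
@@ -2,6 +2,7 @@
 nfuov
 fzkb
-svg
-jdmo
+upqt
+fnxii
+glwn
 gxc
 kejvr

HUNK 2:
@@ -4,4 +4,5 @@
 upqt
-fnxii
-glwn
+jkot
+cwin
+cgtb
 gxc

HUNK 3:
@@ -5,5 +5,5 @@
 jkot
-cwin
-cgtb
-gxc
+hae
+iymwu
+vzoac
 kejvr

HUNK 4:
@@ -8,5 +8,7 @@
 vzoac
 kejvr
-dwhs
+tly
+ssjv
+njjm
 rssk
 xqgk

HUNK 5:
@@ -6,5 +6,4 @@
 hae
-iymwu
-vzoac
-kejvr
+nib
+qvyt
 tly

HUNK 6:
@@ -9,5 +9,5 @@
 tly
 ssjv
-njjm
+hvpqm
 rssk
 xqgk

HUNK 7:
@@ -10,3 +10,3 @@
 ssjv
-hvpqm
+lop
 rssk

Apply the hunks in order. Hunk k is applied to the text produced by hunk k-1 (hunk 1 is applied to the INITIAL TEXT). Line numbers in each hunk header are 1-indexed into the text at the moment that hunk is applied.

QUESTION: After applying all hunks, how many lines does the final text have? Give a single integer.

Answer: 13

Derivation:
Hunk 1: at line 2 remove [svg,jdmo] add [upqt,fnxii,glwn] -> 11 lines: auu nfuov fzkb upqt fnxii glwn gxc kejvr dwhs rssk xqgk
Hunk 2: at line 4 remove [fnxii,glwn] add [jkot,cwin,cgtb] -> 12 lines: auu nfuov fzkb upqt jkot cwin cgtb gxc kejvr dwhs rssk xqgk
Hunk 3: at line 5 remove [cwin,cgtb,gxc] add [hae,iymwu,vzoac] -> 12 lines: auu nfuov fzkb upqt jkot hae iymwu vzoac kejvr dwhs rssk xqgk
Hunk 4: at line 8 remove [dwhs] add [tly,ssjv,njjm] -> 14 lines: auu nfuov fzkb upqt jkot hae iymwu vzoac kejvr tly ssjv njjm rssk xqgk
Hunk 5: at line 6 remove [iymwu,vzoac,kejvr] add [nib,qvyt] -> 13 lines: auu nfuov fzkb upqt jkot hae nib qvyt tly ssjv njjm rssk xqgk
Hunk 6: at line 9 remove [njjm] add [hvpqm] -> 13 lines: auu nfuov fzkb upqt jkot hae nib qvyt tly ssjv hvpqm rssk xqgk
Hunk 7: at line 10 remove [hvpqm] add [lop] -> 13 lines: auu nfuov fzkb upqt jkot hae nib qvyt tly ssjv lop rssk xqgk
Final line count: 13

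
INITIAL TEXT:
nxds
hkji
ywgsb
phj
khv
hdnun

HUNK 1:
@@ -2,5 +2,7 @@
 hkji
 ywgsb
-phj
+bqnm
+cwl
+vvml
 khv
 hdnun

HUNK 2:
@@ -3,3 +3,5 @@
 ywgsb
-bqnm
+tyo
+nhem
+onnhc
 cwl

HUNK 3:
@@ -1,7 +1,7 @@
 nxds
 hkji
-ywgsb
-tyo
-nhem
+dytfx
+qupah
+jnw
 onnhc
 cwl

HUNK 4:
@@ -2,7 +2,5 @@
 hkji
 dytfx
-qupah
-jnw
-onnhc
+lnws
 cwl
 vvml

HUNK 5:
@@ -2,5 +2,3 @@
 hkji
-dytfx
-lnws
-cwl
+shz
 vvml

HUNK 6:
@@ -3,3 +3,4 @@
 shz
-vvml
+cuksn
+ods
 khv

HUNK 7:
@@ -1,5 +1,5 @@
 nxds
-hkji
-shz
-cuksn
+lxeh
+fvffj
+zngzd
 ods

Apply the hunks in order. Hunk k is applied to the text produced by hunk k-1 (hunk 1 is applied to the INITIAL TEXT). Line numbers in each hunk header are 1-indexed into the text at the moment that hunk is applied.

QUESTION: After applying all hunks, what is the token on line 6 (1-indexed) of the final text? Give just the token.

Answer: khv

Derivation:
Hunk 1: at line 2 remove [phj] add [bqnm,cwl,vvml] -> 8 lines: nxds hkji ywgsb bqnm cwl vvml khv hdnun
Hunk 2: at line 3 remove [bqnm] add [tyo,nhem,onnhc] -> 10 lines: nxds hkji ywgsb tyo nhem onnhc cwl vvml khv hdnun
Hunk 3: at line 1 remove [ywgsb,tyo,nhem] add [dytfx,qupah,jnw] -> 10 lines: nxds hkji dytfx qupah jnw onnhc cwl vvml khv hdnun
Hunk 4: at line 2 remove [qupah,jnw,onnhc] add [lnws] -> 8 lines: nxds hkji dytfx lnws cwl vvml khv hdnun
Hunk 5: at line 2 remove [dytfx,lnws,cwl] add [shz] -> 6 lines: nxds hkji shz vvml khv hdnun
Hunk 6: at line 3 remove [vvml] add [cuksn,ods] -> 7 lines: nxds hkji shz cuksn ods khv hdnun
Hunk 7: at line 1 remove [hkji,shz,cuksn] add [lxeh,fvffj,zngzd] -> 7 lines: nxds lxeh fvffj zngzd ods khv hdnun
Final line 6: khv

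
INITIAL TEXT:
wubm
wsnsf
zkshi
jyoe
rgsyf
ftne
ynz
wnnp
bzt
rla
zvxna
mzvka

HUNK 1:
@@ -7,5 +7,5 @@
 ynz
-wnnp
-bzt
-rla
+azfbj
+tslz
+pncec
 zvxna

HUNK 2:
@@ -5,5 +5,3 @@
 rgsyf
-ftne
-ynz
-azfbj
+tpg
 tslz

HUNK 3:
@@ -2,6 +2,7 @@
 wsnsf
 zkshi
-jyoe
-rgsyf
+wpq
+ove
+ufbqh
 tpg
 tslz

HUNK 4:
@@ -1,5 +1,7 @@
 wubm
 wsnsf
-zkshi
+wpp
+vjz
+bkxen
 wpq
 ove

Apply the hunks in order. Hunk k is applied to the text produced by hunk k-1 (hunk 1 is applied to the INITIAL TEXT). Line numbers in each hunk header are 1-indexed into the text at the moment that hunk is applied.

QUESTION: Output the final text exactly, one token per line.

Answer: wubm
wsnsf
wpp
vjz
bkxen
wpq
ove
ufbqh
tpg
tslz
pncec
zvxna
mzvka

Derivation:
Hunk 1: at line 7 remove [wnnp,bzt,rla] add [azfbj,tslz,pncec] -> 12 lines: wubm wsnsf zkshi jyoe rgsyf ftne ynz azfbj tslz pncec zvxna mzvka
Hunk 2: at line 5 remove [ftne,ynz,azfbj] add [tpg] -> 10 lines: wubm wsnsf zkshi jyoe rgsyf tpg tslz pncec zvxna mzvka
Hunk 3: at line 2 remove [jyoe,rgsyf] add [wpq,ove,ufbqh] -> 11 lines: wubm wsnsf zkshi wpq ove ufbqh tpg tslz pncec zvxna mzvka
Hunk 4: at line 1 remove [zkshi] add [wpp,vjz,bkxen] -> 13 lines: wubm wsnsf wpp vjz bkxen wpq ove ufbqh tpg tslz pncec zvxna mzvka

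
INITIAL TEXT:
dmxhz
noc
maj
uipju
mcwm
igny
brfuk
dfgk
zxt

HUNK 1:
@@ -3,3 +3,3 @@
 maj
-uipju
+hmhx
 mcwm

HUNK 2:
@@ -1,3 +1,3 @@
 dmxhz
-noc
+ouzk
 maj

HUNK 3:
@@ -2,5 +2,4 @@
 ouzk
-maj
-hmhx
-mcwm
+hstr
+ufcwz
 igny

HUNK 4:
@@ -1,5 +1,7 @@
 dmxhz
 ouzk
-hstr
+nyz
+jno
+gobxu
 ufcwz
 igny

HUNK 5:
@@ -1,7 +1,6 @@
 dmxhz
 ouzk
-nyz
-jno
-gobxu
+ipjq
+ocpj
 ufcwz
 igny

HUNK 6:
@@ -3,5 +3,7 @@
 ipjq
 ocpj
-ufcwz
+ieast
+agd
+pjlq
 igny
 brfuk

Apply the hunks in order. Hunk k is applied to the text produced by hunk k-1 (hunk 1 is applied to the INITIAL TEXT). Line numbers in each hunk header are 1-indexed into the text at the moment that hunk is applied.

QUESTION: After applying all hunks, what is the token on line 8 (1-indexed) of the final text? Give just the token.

Answer: igny

Derivation:
Hunk 1: at line 3 remove [uipju] add [hmhx] -> 9 lines: dmxhz noc maj hmhx mcwm igny brfuk dfgk zxt
Hunk 2: at line 1 remove [noc] add [ouzk] -> 9 lines: dmxhz ouzk maj hmhx mcwm igny brfuk dfgk zxt
Hunk 3: at line 2 remove [maj,hmhx,mcwm] add [hstr,ufcwz] -> 8 lines: dmxhz ouzk hstr ufcwz igny brfuk dfgk zxt
Hunk 4: at line 1 remove [hstr] add [nyz,jno,gobxu] -> 10 lines: dmxhz ouzk nyz jno gobxu ufcwz igny brfuk dfgk zxt
Hunk 5: at line 1 remove [nyz,jno,gobxu] add [ipjq,ocpj] -> 9 lines: dmxhz ouzk ipjq ocpj ufcwz igny brfuk dfgk zxt
Hunk 6: at line 3 remove [ufcwz] add [ieast,agd,pjlq] -> 11 lines: dmxhz ouzk ipjq ocpj ieast agd pjlq igny brfuk dfgk zxt
Final line 8: igny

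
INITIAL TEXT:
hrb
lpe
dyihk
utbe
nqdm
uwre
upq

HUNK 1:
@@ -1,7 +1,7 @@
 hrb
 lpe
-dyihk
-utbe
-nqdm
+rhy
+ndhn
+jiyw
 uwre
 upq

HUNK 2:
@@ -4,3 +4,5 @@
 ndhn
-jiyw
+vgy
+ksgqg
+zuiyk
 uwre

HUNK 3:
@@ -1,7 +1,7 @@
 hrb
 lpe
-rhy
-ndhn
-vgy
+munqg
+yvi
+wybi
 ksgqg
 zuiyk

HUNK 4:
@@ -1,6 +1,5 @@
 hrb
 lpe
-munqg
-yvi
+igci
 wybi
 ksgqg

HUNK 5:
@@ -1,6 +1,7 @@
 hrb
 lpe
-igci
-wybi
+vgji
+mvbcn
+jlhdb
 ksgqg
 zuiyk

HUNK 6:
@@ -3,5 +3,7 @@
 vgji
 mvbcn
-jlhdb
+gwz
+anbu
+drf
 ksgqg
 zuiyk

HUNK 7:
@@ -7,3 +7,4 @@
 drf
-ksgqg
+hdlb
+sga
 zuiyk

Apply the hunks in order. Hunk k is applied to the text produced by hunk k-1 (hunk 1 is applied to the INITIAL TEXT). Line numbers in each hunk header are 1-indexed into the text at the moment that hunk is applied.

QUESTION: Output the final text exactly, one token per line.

Answer: hrb
lpe
vgji
mvbcn
gwz
anbu
drf
hdlb
sga
zuiyk
uwre
upq

Derivation:
Hunk 1: at line 1 remove [dyihk,utbe,nqdm] add [rhy,ndhn,jiyw] -> 7 lines: hrb lpe rhy ndhn jiyw uwre upq
Hunk 2: at line 4 remove [jiyw] add [vgy,ksgqg,zuiyk] -> 9 lines: hrb lpe rhy ndhn vgy ksgqg zuiyk uwre upq
Hunk 3: at line 1 remove [rhy,ndhn,vgy] add [munqg,yvi,wybi] -> 9 lines: hrb lpe munqg yvi wybi ksgqg zuiyk uwre upq
Hunk 4: at line 1 remove [munqg,yvi] add [igci] -> 8 lines: hrb lpe igci wybi ksgqg zuiyk uwre upq
Hunk 5: at line 1 remove [igci,wybi] add [vgji,mvbcn,jlhdb] -> 9 lines: hrb lpe vgji mvbcn jlhdb ksgqg zuiyk uwre upq
Hunk 6: at line 3 remove [jlhdb] add [gwz,anbu,drf] -> 11 lines: hrb lpe vgji mvbcn gwz anbu drf ksgqg zuiyk uwre upq
Hunk 7: at line 7 remove [ksgqg] add [hdlb,sga] -> 12 lines: hrb lpe vgji mvbcn gwz anbu drf hdlb sga zuiyk uwre upq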